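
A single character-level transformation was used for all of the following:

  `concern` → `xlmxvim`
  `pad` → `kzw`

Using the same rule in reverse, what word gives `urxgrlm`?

Each pair mirrors across the alphabet (c↔x, o↔l, n↔m): positions sum to 25. Letters are reflected about the middle of the alphabet (position → 25−position): Atbash.
Reversing it on urxgrlm: u↔f, r↔i, x↔c, g↔t, r↔i, l↔o, m↔n.

fiction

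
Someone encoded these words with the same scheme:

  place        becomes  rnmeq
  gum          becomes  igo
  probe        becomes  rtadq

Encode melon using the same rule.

The shift depends on letter class: consonant p→r is +2, but vowel a→m is +12. Two shifts are in play — +12 for a/e/i/o/u, +2 for every other letter.
For melon: m(cons)+2=o, e(vowel)+12=q, l(cons)+2=n, o(vowel)+12=a, n(cons)+2=p.

oqnap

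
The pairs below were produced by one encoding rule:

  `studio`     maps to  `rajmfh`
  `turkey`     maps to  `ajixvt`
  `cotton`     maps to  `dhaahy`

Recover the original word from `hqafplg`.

optimal

s(18)→r(17) and t(19)→a(0) fit y≡9x+11 (mod 26); the inverse of 9 mod 26 is 3. This is an affine cipher: with a=0,…,z=25, each position x becomes (9x+11) mod 26.
Decoding hqafplg: h(7)→3·(7−11)≡14=o; q(16)→3·(16−11)≡15=p; a(0)→3·(0−11)≡19=t; f(5)→3·(5−11)≡8=i; p(15)→3·(15−11)≡12=m; l(11)→3·(11−11)≡0=a; g(6)→3·(6−11)≡11=l (all mod 26).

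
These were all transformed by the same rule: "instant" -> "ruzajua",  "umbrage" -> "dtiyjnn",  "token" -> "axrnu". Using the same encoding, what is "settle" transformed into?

The shift depends on letter class: consonant n→u is +7, but vowel i→r is +9. The rule splits by letter class: vowels +9, consonants +7.
Applying it to settle: s(cons)+7=z, e(vowel)+9=n, t(cons)+7=a, t(cons)+7=a, l(cons)+7=s, e(vowel)+9=n.

znaasn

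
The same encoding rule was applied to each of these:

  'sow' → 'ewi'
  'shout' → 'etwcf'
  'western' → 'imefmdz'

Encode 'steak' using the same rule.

The shift depends on letter class: consonant s→e is +12, but vowel o→w is +8. The rule splits by letter class: vowels +8, consonants +12.
On steak: s(cons)+12=e, t(cons)+12=f, e(vowel)+8=m, a(vowel)+8=i, k(cons)+12=w.

efmiw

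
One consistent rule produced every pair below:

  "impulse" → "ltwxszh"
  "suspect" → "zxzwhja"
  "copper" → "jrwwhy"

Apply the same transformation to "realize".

Two shifts are in play — +3 for a/e/i/o/u, +7 for every other letter.
Applying it to realize: r(cons)+7=y, e(vowel)+3=h, a(vowel)+3=d, l(cons)+7=s, i(vowel)+3=l, z(cons)+7=g, e(vowel)+3=h.

yhdslgh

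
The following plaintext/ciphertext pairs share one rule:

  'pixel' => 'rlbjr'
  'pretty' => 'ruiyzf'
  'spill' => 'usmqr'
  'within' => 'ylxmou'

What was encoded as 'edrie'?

In pixel: p→r is +2, i→l is +3, x→b is +4, e→j is +5 — the shift increases by 1 each position. Letter i (0-indexed) is shifted by i+2, so successive shifts are 2, 3, 4, ….
Reversing it on edrie: e−2=c, d−3=a, r−4=n, i−5=d, e−6=y.

candy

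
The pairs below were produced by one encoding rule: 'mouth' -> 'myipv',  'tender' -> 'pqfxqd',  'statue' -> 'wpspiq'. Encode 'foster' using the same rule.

m(12)→m(12) and o(14)→y(24) fit y≡19x+18 (mod 26); the inverse of 19 mod 26 is 11. Each letter's alphabet position (a=0..z=25) is mapped through 19·x+18 mod 26 — an affine cipher.
On foster: f(5)→19·5+18≡9=j; o(14)→19·14+18≡24=y; s(18)→19·18+18≡22=w; t(19)→19·19+18≡15=p; e(4)→19·4+18≡16=q; r(17)→19·17+18≡3=d (all mod 26).

jywpqd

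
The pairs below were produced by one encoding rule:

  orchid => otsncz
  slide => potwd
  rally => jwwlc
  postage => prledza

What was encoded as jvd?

The output letters match the input read backwards, each shifted +11: orchid reversed is dihcro. Two steps: reverse the string, then apply a Caesar shift of +11.
Reversing it on jvd: shift back: j−11=y, v−11=k, d−11=s → yks; then reverse → sky.

sky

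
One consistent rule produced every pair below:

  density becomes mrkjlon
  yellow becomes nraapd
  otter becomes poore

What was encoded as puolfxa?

d(3)→m(12) and e(4)→r(17) fit y≡5x+23 (mod 26); the inverse of 5 mod 26 is 21. Each letter's alphabet position (a=0..z=25) is mapped through 5·x+23 mod 26 — an affine cipher.
Undoing it on puolfxa: p(15)→21·(15−23)≡14=o; u(20)→21·(20−23)≡15=p; o(14)→21·(14−23)≡19=t; l(11)→21·(11−23)≡8=i; f(5)→21·(5−23)≡12=m; x(23)→21·(23−23)≡0=a; a(0)→21·(0−23)≡11=l (all mod 26).

optimal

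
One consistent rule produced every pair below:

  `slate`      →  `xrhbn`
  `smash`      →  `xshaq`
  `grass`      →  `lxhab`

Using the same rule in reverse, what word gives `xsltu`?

In slate: s→x is +5, l→r is +6, a→h is +7, t→b is +8 — the shift increases by 1 each position. Letter i (0-indexed) is shifted by i+5, so successive shifts are 5, 6, 7, ….
Undoing it on xsltu: x−5=s, s−6=m, l−7=e, t−8=l, u−9=l.

smell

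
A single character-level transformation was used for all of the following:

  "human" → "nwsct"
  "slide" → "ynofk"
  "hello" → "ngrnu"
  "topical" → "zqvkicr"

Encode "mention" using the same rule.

sgtvoqt

It's a Vigenère-style cipher with numeric key [6,2]: position i shifts by key[i mod 2].
Applying it to mention: m+6=s, e+2=g, n+6=t, t+2=v, i+6=o, o+2=q, n+6=t.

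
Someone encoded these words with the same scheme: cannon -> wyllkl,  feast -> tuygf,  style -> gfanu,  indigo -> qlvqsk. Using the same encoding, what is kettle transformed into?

Treating letters as 0–25, the rule is x ↦ 25x + 24 (mod 26).
For kettle: k(10)→25·10+24≡14=o; e(4)→25·4+24≡20=u; t(19)→25·19+24≡5=f; t(19)→25·19+24≡5=f; l(11)→25·11+24≡13=n; e(4)→25·4+24≡20=u (all mod 26).

ouffnu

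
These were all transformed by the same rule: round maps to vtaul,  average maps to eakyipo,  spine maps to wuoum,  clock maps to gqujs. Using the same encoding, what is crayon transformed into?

In round: r→v is +4, o→t is +5, u→a is +6, n→u is +7 — the shift increases by 1 each position. Letter i (0-indexed) is shifted by i+4, so successive shifts are 4, 5, 6, ….
On crayon: c+4=g, r+5=w, a+6=g, y+7=f, o+8=w, n+9=w.

gwgfww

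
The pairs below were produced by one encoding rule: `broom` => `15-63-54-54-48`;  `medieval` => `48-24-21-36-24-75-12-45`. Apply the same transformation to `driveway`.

21-63-36-75-24-78-12-84

b(#2)→15 and r(#18)→63: differences scale by 3, so n = 3·pos + 9. Each letter becomes 3×(its alphabet position, a=1..z=26) + 9.
On driveway: d=4→21, r=18→63, i=9→36, v=22→75, e=5→24, w=23→78, a=1→12, y=25→84.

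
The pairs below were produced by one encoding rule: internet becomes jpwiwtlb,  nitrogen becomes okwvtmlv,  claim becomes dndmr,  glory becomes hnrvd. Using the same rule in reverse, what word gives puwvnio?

ostrich

In internet: i→j is +1, n→p is +2, t→w is +3, e→i is +4 — the shift increases by 1 each position. The shift increases by 1 at each position, starting from +1: 1, 2, 3, ….
Decoding puwvnio: p−1=o, u−2=s, w−3=t, v−4=r, n−5=i, i−6=c, o−7=h.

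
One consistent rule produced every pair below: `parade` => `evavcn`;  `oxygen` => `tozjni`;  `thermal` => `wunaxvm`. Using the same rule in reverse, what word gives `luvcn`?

p(15)→e(4) and a(0)→v(21) fit y≡11x+21 (mod 26); the inverse of 11 mod 26 is 19. This is an affine cipher: with a=0,…,z=25, each position x becomes (11x+21) mod 26.
Undoing it on luvcn: l(11)→19·(11−21)≡18=s; u(20)→19·(20−21)≡7=h; v(21)→19·(21−21)≡0=a; c(2)→19·(2−21)≡3=d; n(13)→19·(13−21)≡4=e (all mod 26).

shade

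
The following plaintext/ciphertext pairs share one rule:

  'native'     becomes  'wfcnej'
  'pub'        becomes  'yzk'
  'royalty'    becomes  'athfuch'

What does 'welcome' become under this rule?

fjultvj

The shift depends on letter class: consonant n→w is +9, but vowel a→f is +5. Two shifts are in play — +5 for a/e/i/o/u, +9 for every other letter.
On welcome: w(cons)+9=f, e(vowel)+5=j, l(cons)+9=u, c(cons)+9=l, o(vowel)+5=t, m(cons)+9=v, e(vowel)+5=j.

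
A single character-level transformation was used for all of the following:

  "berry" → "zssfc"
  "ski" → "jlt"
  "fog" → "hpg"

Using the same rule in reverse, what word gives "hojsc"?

bring

Two steps: reverse the string, then apply a Caesar shift of +1.
Decoding hojsc: shift back: h−1=g, o−1=n, j−1=i, s−1=r, c−1=b → gnirb; then reverse → bring.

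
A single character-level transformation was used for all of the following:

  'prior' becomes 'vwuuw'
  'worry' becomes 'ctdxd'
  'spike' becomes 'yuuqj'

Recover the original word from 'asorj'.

Shifts by position in prior: pos 0: p→v (+6), pos 1: r→w (+5), pos 2: i→u (+12), pos 3: o→u (+6), pos 4: r→w (+5) — repeating every 3. A repeating key of period 3 is used — shifts +6, +5, +12 over and over.
Reversing it on asorj: a−6=u, s−5=n, o−12=c, r−6=l, j−5=e.

uncle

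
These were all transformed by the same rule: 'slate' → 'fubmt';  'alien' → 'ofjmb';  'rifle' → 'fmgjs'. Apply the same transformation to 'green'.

Read the word backwards and shift each letter +1.
Applying it to green: reverse → neerg; then shift: n+1=o, e+1=f, e+1=f, r+1=s, g+1=h.

offsh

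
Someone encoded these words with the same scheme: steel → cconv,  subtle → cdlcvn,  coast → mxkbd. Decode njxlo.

dance

Shifts by position in steel: pos 0: s→c (+10), pos 1: t→c (+9), pos 2: e→o (+10), pos 3: e→n (+9) — repeating every 2. A repeating key of period 2 is used — shifts +10, +9 over and over.
Decoding njxlo: n−10=d, j−9=a, x−10=n, l−9=c, o−10=e.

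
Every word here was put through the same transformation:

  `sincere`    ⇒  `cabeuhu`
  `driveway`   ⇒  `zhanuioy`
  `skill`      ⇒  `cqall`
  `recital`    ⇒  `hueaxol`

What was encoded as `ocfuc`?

ashes

s(18)→c(2) and i(8)→a(0) fit y≡21x+14 (mod 26); the inverse of 21 mod 26 is 5. This is an affine cipher: with a=0,…,z=25, each position x becomes (21x+14) mod 26.
Reversing it on ocfuc: o(14)→5·(14−14)≡0=a; c(2)→5·(2−14)≡18=s; f(5)→5·(5−14)≡7=h; u(20)→5·(20−14)≡4=e; c(2)→5·(2−14)≡18=s (all mod 26).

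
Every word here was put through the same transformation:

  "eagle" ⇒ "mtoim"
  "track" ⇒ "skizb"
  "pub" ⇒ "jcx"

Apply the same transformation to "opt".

bxw

The word is reversed, then every letter is shifted forward by 8.
Applying it to opt: reverse → tpo; then shift: t+8=b, p+8=x, o+8=w.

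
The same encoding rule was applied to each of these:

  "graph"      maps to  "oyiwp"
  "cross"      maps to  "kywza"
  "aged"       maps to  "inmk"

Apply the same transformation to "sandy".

ahvkg

Shifts by position in graph: pos 0: g→o (+8), pos 1: r→y (+7), pos 2: a→i (+8), pos 3: p→w (+7) — repeating every 2. A repeating key of period 2 is used — shifts +8, +7 over and over.
On sandy: s+8=a, a+7=h, n+8=v, d+7=k, y+8=g.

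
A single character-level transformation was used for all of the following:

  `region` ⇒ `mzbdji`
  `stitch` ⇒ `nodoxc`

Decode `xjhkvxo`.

Compare letters: r→m is +21, e→z is +21, g→b is +21 — a constant shift. Every letter moves 21 places later in the alphabet, wrapping around z→a.
Undoing it on xjhkvxo: x−21=c, j−21=o, h−21=m, k−21=p, v−21=a, x−21=c, o−21=t.

compact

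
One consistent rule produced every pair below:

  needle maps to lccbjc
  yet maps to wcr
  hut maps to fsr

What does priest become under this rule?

Compare letters: n→l is +24, e→c is +24, e→c is +24 — a constant shift. This is a Caesar cipher with shift 24.
For priest: p+24=n, r+24=p, i+24=g, e+24=c, s+24=q, t+24=r.

npgcqr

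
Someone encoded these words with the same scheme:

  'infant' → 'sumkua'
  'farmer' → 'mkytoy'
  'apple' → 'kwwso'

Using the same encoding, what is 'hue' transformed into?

oeo

Vowels shift forward by 10 and consonants shift forward by 7.
For hue: h(cons)+7=o, u(vowel)+10=e, e(vowel)+10=o.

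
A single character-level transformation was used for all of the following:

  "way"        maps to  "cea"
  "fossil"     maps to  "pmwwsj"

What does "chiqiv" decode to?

remedy

The output letters match the input read backwards, each shifted +4: way reversed is yaw. Two steps: reverse the string, then apply a Caesar shift of +4.
Undoing it on chiqiv: shift back: c−4=y, h−4=d, i−4=e, q−4=m, i−4=e, v−4=r → ydemer; then reverse → remedy.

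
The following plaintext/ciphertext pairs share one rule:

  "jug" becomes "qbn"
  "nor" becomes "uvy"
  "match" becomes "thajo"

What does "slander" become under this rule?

Compare letters: j→q is +7, u→b is +7, g→n is +7 — a constant shift. This is a Caesar cipher with shift 7.
On slander: s+7=z, l+7=s, a+7=h, n+7=u, d+7=k, e+7=l, r+7=y.

zshukly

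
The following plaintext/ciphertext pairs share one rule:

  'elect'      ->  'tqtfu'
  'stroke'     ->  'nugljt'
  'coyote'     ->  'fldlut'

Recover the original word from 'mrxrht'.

damage

e(4)→t(19) and l(11)→q(16) fit y≡7x+17 (mod 26); the inverse of 7 mod 26 is 15. Treating letters as 0–25, the rule is x ↦ 7x + 17 (mod 26).
Reversing it on mrxrht: m(12)→15·(12−17)≡3=d; r(17)→15·(17−17)≡0=a; x(23)→15·(23−17)≡12=m; r(17)→15·(17−17)≡0=a; h(7)→15·(7−17)≡6=g; t(19)→15·(19−17)≡4=e (all mod 26).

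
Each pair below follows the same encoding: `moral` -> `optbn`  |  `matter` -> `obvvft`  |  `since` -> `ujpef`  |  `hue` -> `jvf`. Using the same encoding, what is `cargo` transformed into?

The shift depends on letter class: consonant m→o is +2, but vowel o→p is +1. Vowels shift forward by 1 and consonants shift forward by 2.
Applying it to cargo: c(cons)+2=e, a(vowel)+1=b, r(cons)+2=t, g(cons)+2=i, o(vowel)+1=p.

ebtip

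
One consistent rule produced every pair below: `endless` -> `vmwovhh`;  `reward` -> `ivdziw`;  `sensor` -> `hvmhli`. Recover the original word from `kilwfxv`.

Letters are reflected about the middle of the alphabet (position → 25−position): Atbash.
Decoding kilwfxv: k↔p, i↔r, l↔o, w↔d, f↔u, x↔c, v↔e.

produce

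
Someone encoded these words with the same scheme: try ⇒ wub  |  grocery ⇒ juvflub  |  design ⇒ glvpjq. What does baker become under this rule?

The shift depends on letter class: consonant t→w is +3, but vowel o→v is +7. Vowels shift forward by 7 and consonants shift forward by 3.
Applying it to baker: b(cons)+3=e, a(vowel)+7=h, k(cons)+3=n, e(vowel)+7=l, r(cons)+3=u.

ehnlu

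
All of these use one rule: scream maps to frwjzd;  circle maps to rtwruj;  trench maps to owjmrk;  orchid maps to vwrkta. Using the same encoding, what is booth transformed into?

s(18)→f(5) and c(2)→r(17) fit y≡9x+25 (mod 26); the inverse of 9 mod 26 is 3. Each letter's alphabet position (a=0..z=25) is mapped through 9·x+25 mod 26 — an affine cipher.
On booth: b(1)→9·1+25≡8=i; o(14)→9·14+25≡21=v; o(14)→9·14+25≡21=v; t(19)→9·19+25≡14=o; h(7)→9·7+25≡10=k (all mod 26).

ivvok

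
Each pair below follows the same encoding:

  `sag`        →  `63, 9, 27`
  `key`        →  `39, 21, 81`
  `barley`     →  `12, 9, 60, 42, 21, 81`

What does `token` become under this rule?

s(#19)→63 and a(#1)→9: differences scale by 3, so n = 3·pos + 6. The formula is n = 3×(alphabet index, a=1) + 6.
Applying it to token: t=20→66, o=15→51, k=11→39, e=5→21, n=14→48.

66, 51, 39, 21, 48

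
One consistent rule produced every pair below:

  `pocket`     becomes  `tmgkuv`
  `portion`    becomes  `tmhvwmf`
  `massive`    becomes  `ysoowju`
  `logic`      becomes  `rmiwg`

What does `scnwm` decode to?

Each letter's alphabet position (a=0..z=25) is mapped through 7·x+18 mod 26 — an affine cipher.
Reversing it on scnwm: s(18)→15·(18−18)≡0=a; c(2)→15·(2−18)≡20=u; n(13)→15·(13−18)≡3=d; w(22)→15·(22−18)≡8=i; m(12)→15·(12−18)≡14=o (all mod 26).

audio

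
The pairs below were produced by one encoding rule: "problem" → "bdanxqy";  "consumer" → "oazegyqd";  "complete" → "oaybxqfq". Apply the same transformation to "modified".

yapuruqp

Compare letters: p→b is +12, r→d is +12, o→a is +12 — a constant shift. Each letter is shifted forward by 12 in the alphabet (a Caesar shift of +12).
Applying it to modified: m+12=y, o+12=a, d+12=p, i+12=u, f+12=r, i+12=u, e+12=q, d+12=p.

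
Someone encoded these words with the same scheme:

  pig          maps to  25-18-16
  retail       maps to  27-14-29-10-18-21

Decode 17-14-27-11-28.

The number is (letter's place in the alphabet, a=1) + 9.
Decoding 17-14-27-11-28: 17→(17−9)÷1=8=h, 14→(14−9)÷1=5=e, 27→(27−9)÷1=18=r, 11→(11−9)÷1=2=b, 28→(28−9)÷1=19=s.

herbs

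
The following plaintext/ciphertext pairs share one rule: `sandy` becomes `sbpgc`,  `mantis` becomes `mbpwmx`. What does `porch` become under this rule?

pptfl

Letter i (0-indexed) is shifted by i+0, so successive shifts are 0, 1, 2, ….
For porch: p+0=p, o+1=p, r+2=t, c+3=f, h+4=l.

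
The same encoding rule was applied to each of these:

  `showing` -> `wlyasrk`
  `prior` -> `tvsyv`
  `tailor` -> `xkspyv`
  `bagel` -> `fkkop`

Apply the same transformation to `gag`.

kkk

The shift depends on letter class: consonant s→w is +4, but vowel o→y is +10. Vowels shift forward by 10 and consonants shift forward by 4.
For gag: g(cons)+4=k, a(vowel)+10=k, g(cons)+4=k.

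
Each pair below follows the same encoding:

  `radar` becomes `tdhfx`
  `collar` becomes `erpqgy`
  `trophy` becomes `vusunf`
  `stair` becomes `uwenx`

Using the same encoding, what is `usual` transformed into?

wvyfr

In radar: r→t is +2, a→d is +3, d→h is +4, a→f is +5 — the shift increases by 1 each position. The shift increases by 1 at each position, starting from +2: 2, 3, 4, ….
On usual: u+2=w, s+3=v, u+4=y, a+5=f, l+6=r.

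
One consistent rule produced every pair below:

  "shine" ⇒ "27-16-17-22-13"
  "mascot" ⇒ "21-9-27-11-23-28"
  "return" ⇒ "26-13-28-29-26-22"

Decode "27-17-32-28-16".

sixth

s is letter #19 and maps to 27: an offset of 8. The number is (letter's place in the alphabet, a=1) + 8.
Decoding 27-17-32-28-16: 27→(27−8)÷1=19=s, 17→(17−8)÷1=9=i, 32→(32−8)÷1=24=x, 28→(28−8)÷1=20=t, 16→(16−8)÷1=8=h.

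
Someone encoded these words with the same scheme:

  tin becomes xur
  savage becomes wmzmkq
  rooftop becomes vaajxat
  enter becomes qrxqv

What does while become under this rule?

alupq

The shift depends on letter class: consonant t→x is +4, but vowel i→u is +12. Two shifts are in play — +12 for a/e/i/o/u, +4 for every other letter.
On while: w(cons)+4=a, h(cons)+4=l, i(vowel)+12=u, l(cons)+4=p, e(vowel)+12=q.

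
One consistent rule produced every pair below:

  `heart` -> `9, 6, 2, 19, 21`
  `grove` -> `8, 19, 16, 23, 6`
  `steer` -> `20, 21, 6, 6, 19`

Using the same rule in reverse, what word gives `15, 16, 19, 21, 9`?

h is letter #8 and maps to 9: an offset of 1. Each letter is replaced by its alphabet position (a=1..z=26) + 1.
Reversing it on 15, 16, 19, 21, 9: 15→(15−1)÷1=14=n, 16→(16−1)÷1=15=o, 19→(19−1)÷1=18=r, 21→(21−1)÷1=20=t, 9→(9−1)÷1=8=h.

north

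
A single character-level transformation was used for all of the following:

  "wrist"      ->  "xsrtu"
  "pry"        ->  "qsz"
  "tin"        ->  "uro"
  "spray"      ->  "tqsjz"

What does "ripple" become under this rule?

The shift depends on letter class: consonant w→x is +1, but vowel i→r is +9. Two shifts are in play — +9 for a/e/i/o/u, +1 for every other letter.
On ripple: r(cons)+1=s, i(vowel)+9=r, p(cons)+1=q, p(cons)+1=q, l(cons)+1=m, e(vowel)+9=n.

srqqmn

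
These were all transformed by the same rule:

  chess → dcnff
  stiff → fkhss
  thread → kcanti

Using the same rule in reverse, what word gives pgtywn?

c(2)→d(3) and h(7)→c(2) fit y≡5x+19 (mod 26); the inverse of 5 mod 26 is 21. Treating letters as 0–25, the rule is x ↦ 5x + 19 (mod 26).
Undoing it on pgtywn: p(15)→21·(15−19)≡20=u; g(6)→21·(6−19)≡13=n; t(19)→21·(19−19)≡0=a; y(24)→21·(24−19)≡1=b; w(22)→21·(22−19)≡11=l; n(13)→21·(13−19)≡4=e (all mod 26).

unable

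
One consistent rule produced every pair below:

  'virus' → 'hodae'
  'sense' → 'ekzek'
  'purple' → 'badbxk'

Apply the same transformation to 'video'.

hopku

Two shifts are in play — +6 for a/e/i/o/u, +12 for every other letter.
For video: v(cons)+12=h, i(vowel)+6=o, d(cons)+12=p, e(vowel)+6=k, o(vowel)+6=u.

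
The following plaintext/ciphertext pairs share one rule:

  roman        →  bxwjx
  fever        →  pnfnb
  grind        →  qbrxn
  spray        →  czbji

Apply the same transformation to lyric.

vibrm

The shift depends on letter class: consonant r→b is +10, but vowel o→x is +9. The rule splits by letter class: vowels +9, consonants +10.
For lyric: l(cons)+10=v, y(cons)+10=i, r(cons)+10=b, i(vowel)+9=r, c(cons)+10=m.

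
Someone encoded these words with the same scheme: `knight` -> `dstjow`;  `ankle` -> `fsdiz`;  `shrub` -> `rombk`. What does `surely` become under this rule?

rbmziv

Treating letters as 0–25, the rule is x ↦ 5x + 5 (mod 26).
For surely: s(18)→5·18+5≡17=r; u(20)→5·20+5≡1=b; r(17)→5·17+5≡12=m; e(4)→5·4+5≡25=z; l(11)→5·11+5≡8=i; y(24)→5·24+5≡21=v (all mod 26).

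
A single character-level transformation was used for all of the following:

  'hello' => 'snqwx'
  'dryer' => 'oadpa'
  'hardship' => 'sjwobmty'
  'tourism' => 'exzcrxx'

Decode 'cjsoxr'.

Shifts by position in hello: pos 0: h→s (+11), pos 1: e→n (+9), pos 2: l→q (+5), pos 3: l→w (+11), pos 4: o→x (+9) — repeating every 3. It's a Vigenère-style cipher with numeric key [11,9,5]: position i shifts by key[i mod 3].
Decoding cjsoxr: c−11=r, j−9=a, s−5=n, o−11=d, x−9=o, r−5=m.

random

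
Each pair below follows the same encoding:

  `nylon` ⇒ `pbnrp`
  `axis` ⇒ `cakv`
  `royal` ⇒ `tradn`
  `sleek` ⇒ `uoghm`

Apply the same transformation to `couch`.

Shifts by position in nylon: pos 0: n→p (+2), pos 1: y→b (+3), pos 2: l→n (+2), pos 3: o→r (+3) — repeating every 2. The shifts repeat in a cycle of length 2: positions 0,1,… shift by +2, +3, then the pattern repeats.
On couch: c+2=e, o+3=r, u+2=w, c+3=f, h+2=j.

erwfj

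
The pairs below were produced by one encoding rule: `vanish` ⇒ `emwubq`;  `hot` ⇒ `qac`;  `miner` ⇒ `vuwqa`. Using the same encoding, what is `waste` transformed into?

The shift depends on letter class: consonant v→e is +9, but vowel a→m is +12. Vowels shift forward by 12 and consonants shift forward by 9.
Applying it to waste: w(cons)+9=f, a(vowel)+12=m, s(cons)+9=b, t(cons)+9=c, e(vowel)+12=q.

fmbcq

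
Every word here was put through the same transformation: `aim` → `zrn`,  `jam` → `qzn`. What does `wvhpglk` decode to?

Each pair mirrors across the alphabet (a↔z, i↔r, m↔n): positions sum to 25. Each letter is replaced by its mirror in the alphabet: a↔z, b↔y, c↔x, and so on (the Atbash cipher).
Decoding wvhpglk: w↔d, v↔e, h↔s, p↔k, g↔t, l↔o, k↔p.

desktop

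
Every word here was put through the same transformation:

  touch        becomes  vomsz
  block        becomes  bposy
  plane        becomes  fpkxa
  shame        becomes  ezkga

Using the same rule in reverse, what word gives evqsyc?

sticky

t(19)→v(21) and o(14)→o(14) fit y≡17x+10 (mod 26); the inverse of 17 mod 26 is 23. This is an affine cipher: with a=0,…,z=25, each position x becomes (17x+10) mod 26.
Reversing it on evqsyc: e(4)→23·(4−10)≡18=s; v(21)→23·(21−10)≡19=t; q(16)→23·(16−10)≡8=i; s(18)→23·(18−10)≡2=c; y(24)→23·(24−10)≡10=k; c(2)→23·(2−10)≡24=y (all mod 26).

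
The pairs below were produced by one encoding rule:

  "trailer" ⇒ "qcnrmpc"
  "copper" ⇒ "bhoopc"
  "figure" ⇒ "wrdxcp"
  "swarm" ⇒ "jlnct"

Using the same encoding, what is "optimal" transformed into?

hoqrtnm

t(19)→q(16) and r(17)→c(2) fit y≡7x+13 (mod 26); the inverse of 7 mod 26 is 15. Each letter's alphabet position (a=0..z=25) is mapped through 7·x+13 mod 26 — an affine cipher.
Applying it to optimal: o(14)→7·14+13≡7=h; p(15)→7·15+13≡14=o; t(19)→7·19+13≡16=q; i(8)→7·8+13≡17=r; m(12)→7·12+13≡19=t; a(0)→7·0+13≡13=n; l(11)→7·11+13≡12=m (all mod 26).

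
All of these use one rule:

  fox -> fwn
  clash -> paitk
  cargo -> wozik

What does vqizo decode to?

grain

The output letters match the input read backwards, each shifted +8: fox reversed is xof. Read the word backwards and shift each letter +8.
Reversing it on vqizo: shift back: v−8=n, q−8=i, i−8=a, z−8=r, o−8=g → niarg; then reverse → grain.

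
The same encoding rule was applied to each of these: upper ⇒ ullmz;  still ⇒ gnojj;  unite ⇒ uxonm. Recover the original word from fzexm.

drone

u(20)→u(20) and p(15)→l(11) fit y≡7x+10 (mod 26); the inverse of 7 mod 26 is 15. Treating letters as 0–25, the rule is x ↦ 7x + 10 (mod 26).
Undoing it on fzexm: f(5)→15·(5−10)≡3=d; z(25)→15·(25−10)≡17=r; e(4)→15·(4−10)≡14=o; x(23)→15·(23−10)≡13=n; m(12)→15·(12−10)≡4=e (all mod 26).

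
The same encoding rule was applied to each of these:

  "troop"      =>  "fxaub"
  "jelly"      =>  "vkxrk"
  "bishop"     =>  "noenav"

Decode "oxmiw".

Shifts by position in troop: pos 0: t→f (+12), pos 1: r→x (+6), pos 2: o→a (+12), pos 3: o→u (+6) — repeating every 2. The shifts repeat in a cycle of length 2: positions 0,1,… shift by +12, +6, then the pattern repeats.
Reversing it on oxmiw: o−12=c, x−6=r, m−12=a, i−6=c, w−12=k.

crack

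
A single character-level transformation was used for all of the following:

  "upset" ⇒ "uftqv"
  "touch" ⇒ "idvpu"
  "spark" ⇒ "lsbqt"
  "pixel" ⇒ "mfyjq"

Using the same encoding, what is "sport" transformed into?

The output letters match the input read backwards, each shifted +1: upset reversed is tespu. Read the word backwards and shift each letter +1.
Applying it to sport: reverse → trops; then shift: t+1=u, r+1=s, o+1=p, p+1=q, s+1=t.

uspqt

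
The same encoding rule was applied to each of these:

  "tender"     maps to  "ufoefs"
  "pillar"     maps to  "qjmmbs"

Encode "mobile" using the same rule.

Compare letters: t→u is +1, e→f is +1, n→o is +1 — a constant shift. This is a Caesar cipher with shift 1.
Applying it to mobile: m+1=n, o+1=p, b+1=c, i+1=j, l+1=m, e+1=f.

npcjmf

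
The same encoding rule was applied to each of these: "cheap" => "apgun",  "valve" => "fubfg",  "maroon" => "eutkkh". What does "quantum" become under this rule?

qcuhzce

Each letter's alphabet position (a=0..z=25) is mapped through 3·x+20 mod 26 — an affine cipher.
For quantum: q(16)→3·16+20≡16=q; u(20)→3·20+20≡2=c; a(0)→3·0+20≡20=u; n(13)→3·13+20≡7=h; t(19)→3·19+20≡25=z; u(20)→3·20+20≡2=c; m(12)→3·12+20≡4=e (all mod 26).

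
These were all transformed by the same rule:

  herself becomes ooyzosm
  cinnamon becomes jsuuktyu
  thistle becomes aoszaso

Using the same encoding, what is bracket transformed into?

iykjroa

The shift depends on letter class: consonant h→o is +7, but vowel e→o is +10. Vowels shift forward by 10 and consonants shift forward by 7.
On bracket: b(cons)+7=i, r(cons)+7=y, a(vowel)+10=k, c(cons)+7=j, k(cons)+7=r, e(vowel)+10=o, t(cons)+7=a.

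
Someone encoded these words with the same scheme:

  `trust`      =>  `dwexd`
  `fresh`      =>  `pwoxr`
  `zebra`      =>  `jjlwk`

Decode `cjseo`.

Shifts by position in trust: pos 0: t→d (+10), pos 1: r→w (+5), pos 2: u→e (+10), pos 3: s→x (+5) — repeating every 2. A repeating key of period 2 is used — shifts +10, +5 over and over.
Undoing it on cjseo: c−10=s, j−5=e, s−10=i, e−5=z, o−10=e.

seize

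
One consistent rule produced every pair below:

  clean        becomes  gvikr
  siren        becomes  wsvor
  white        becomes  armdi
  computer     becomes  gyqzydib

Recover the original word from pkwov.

laser

A repeating key of period 2 is used — shifts +4, +10 over and over.
Undoing it on pkwov: p−4=l, k−10=a, w−4=s, o−10=e, v−4=r.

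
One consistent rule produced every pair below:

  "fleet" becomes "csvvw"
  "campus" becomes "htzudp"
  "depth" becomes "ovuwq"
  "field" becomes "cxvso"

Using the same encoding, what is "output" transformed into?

f(5)→c(2) and l(11)→s(18) fit y≡7x+19 (mod 26); the inverse of 7 mod 26 is 15. Each letter's alphabet position (a=0..z=25) is mapped through 7·x+19 mod 26 — an affine cipher.
For output: o(14)→7·14+19≡13=n; u(20)→7·20+19≡3=d; t(19)→7·19+19≡22=w; p(15)→7·15+19≡20=u; u(20)→7·20+19≡3=d; t(19)→7·19+19≡22=w (all mod 26).

ndwudw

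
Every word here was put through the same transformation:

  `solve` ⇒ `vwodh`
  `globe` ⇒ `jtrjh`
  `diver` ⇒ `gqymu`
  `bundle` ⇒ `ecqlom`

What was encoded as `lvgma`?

index

Shifts by position in solve: pos 0: s→v (+3), pos 1: o→w (+8), pos 2: l→o (+3), pos 3: v→d (+8) — repeating every 2. It's a Vigenère-style cipher with numeric key [3,8]: position i shifts by key[i mod 2].
Reversing it on lvgma: l−3=i, v−8=n, g−3=d, m−8=e, a−3=x.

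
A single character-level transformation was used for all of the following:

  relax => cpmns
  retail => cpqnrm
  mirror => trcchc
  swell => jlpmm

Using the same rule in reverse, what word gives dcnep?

grave

r(17)→c(2) and e(4)→p(15) fit y≡7x+13 (mod 26); the inverse of 7 mod 26 is 15. This is an affine cipher: with a=0,…,z=25, each position x becomes (7x+13) mod 26.
Undoing it on dcnep: d(3)→15·(3−13)≡6=g; c(2)→15·(2−13)≡17=r; n(13)→15·(13−13)≡0=a; e(4)→15·(4−13)≡21=v; p(15)→15·(15−13)≡4=e (all mod 26).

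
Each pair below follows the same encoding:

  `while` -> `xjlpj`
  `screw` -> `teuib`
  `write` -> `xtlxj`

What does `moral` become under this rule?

Letter i (0-indexed) is shifted by i+1, so successive shifts are 1, 2, 3, ….
Applying it to moral: m+1=n, o+2=q, r+3=u, a+4=e, l+5=q.

nqueq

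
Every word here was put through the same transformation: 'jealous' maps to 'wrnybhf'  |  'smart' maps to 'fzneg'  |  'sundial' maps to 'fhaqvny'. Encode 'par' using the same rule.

Compare letters: j→w is +13, e→r is +13, a→n is +13 — a constant shift. It's a constant shift of +13 (ROT13).
For par: p+13=c, a+13=n, r+13=e.

cne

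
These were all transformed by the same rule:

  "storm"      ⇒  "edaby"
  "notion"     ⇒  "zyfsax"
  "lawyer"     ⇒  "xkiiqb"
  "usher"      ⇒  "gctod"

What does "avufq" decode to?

olive

A repeating key of period 2 is used — shifts +12, +10 over and over.
Undoing it on avufq: a−12=o, v−10=l, u−12=i, f−10=v, q−12=e.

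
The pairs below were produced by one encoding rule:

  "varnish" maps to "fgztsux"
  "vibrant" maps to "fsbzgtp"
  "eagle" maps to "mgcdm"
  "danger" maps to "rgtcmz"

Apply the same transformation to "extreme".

mvpzmym

v(21)→f(5) and a(0)→g(6) fit y≡21x+6 (mod 26); the inverse of 21 mod 26 is 5. Each letter's alphabet position (a=0..z=25) is mapped through 21·x+6 mod 26 — an affine cipher.
On extreme: e(4)→21·4+6≡12=m; x(23)→21·23+6≡21=v; t(19)→21·19+6≡15=p; r(17)→21·17+6≡25=z; e(4)→21·4+6≡12=m; m(12)→21·12+6≡24=y; e(4)→21·4+6≡12=m (all mod 26).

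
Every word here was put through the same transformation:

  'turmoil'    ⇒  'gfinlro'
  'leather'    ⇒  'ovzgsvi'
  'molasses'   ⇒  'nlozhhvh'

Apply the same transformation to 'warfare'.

Each pair mirrors across the alphabet (t↔g, u↔f, r↔i): positions sum to 25. This is the alphabet-reversal cipher (Atbash): a becomes z, b becomes y, etc.
On warfare: w↔d, a↔z, r↔i, f↔u, a↔z, r↔i, e↔v.

dziuziv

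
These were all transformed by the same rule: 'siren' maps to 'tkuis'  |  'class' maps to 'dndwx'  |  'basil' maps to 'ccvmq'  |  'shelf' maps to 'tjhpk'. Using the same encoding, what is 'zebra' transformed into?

agevf

Each letter shifts forward by (position + 1), i.e. 1, 2, 3, … — the shift grows by one for each successive letter.
On zebra: z+1=a, e+2=g, b+3=e, r+4=v, a+5=f.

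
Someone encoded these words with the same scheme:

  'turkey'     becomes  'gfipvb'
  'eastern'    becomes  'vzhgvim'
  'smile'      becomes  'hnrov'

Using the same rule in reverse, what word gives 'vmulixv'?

t(19)→g(6) and u(20)→f(5) fit y≡25x+25 (mod 26); the inverse of 25 mod 26 is 25. Each letter's alphabet position (a=0..z=25) is mapped through 25·x+25 mod 26 — an affine cipher.
Undoing it on vmulixv: v(21)→25·(21−25)≡4=e; m(12)→25·(12−25)≡13=n; u(20)→25·(20−25)≡5=f; l(11)→25·(11−25)≡14=o; i(8)→25·(8−25)≡17=r; x(23)→25·(23−25)≡2=c; v(21)→25·(21−25)≡4=e (all mod 26).

enforce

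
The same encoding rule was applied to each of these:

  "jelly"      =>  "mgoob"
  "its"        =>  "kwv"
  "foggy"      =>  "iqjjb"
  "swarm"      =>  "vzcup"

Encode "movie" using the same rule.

pqykg

The shift depends on letter class: consonant j→m is +3, but vowel e→g is +2. Vowels shift forward by 2 and consonants shift forward by 3.
For movie: m(cons)+3=p, o(vowel)+2=q, v(cons)+3=y, i(vowel)+2=k, e(vowel)+2=g.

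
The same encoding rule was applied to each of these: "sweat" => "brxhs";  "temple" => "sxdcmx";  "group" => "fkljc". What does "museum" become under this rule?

Each letter's alphabet position (a=0..z=25) is mapped through 17·x+7 mod 26 — an affine cipher.
Applying it to museum: m(12)→17·12+7≡3=d; u(20)→17·20+7≡9=j; s(18)→17·18+7≡1=b; e(4)→17·4+7≡23=x; u(20)→17·20+7≡9=j; m(12)→17·12+7≡3=d (all mod 26).

djbxjd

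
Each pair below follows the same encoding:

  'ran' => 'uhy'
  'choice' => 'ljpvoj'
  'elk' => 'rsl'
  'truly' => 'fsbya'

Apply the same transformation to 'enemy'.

ftlul

The word is reversed, then every letter is shifted forward by 7.
Applying it to enemy: reverse → ymene; then shift: y+7=f, m+7=t, e+7=l, n+7=u, e+7=l.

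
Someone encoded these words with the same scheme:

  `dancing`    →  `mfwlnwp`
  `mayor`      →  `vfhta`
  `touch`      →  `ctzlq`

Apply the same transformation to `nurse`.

wzabj

The shift depends on letter class: consonant d→m is +9, but vowel a→f is +5. Vowels shift forward by 5 and consonants shift forward by 9.
For nurse: n(cons)+9=w, u(vowel)+5=z, r(cons)+9=a, s(cons)+9=b, e(vowel)+5=j.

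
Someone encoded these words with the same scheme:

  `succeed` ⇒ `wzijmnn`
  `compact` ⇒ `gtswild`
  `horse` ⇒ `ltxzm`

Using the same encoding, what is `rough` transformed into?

In succeed: s→w is +4, u→z is +5, c→i is +6, c→j is +7 — the shift increases by 1 each position. Each letter shifts forward by (position + 4), i.e. 4, 5, 6, … — the shift grows by one for each successive letter.
For rough: r+4=v, o+5=t, u+6=a, g+7=n, h+8=p.

vtanp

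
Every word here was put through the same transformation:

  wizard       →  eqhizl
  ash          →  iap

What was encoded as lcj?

dub

Compare letters: w→e is +8, i→q is +8, z→h is +8 — a constant shift. It's a constant shift of +8 (ROT8).
Reversing it on lcj: l−8=d, c−8=u, j−8=b.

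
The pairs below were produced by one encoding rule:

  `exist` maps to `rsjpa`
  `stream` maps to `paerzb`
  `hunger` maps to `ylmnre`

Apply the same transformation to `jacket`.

uzvfra

Treating letters as 0–25, the rule is x ↦ 11x + 25 (mod 26).
For jacket: j(9)→11·9+25≡20=u; a(0)→11·0+25≡25=z; c(2)→11·2+25≡21=v; k(10)→11·10+25≡5=f; e(4)→11·4+25≡17=r; t(19)→11·19+25≡0=a (all mod 26).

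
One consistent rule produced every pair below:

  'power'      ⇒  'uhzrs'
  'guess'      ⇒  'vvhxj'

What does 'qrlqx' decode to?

union

The output letters match the input read backwards, each shifted +3: power reversed is rewop. Read the word backwards and shift each letter +3.
Reversing it on qrlqx: shift back: q−3=n, r−3=o, l−3=i, q−3=n, x−3=u → noinu; then reverse → union.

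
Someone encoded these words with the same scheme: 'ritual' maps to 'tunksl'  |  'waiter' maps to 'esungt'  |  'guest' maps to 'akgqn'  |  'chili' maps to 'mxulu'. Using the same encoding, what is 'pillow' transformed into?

r(17)→t(19) and i(8)→u(20) fit y≡23x+18 (mod 26); the inverse of 23 mod 26 is 17. This is an affine cipher: with a=0,…,z=25, each position x becomes (23x+18) mod 26.
For pillow: p(15)→23·15+18≡25=z; i(8)→23·8+18≡20=u; l(11)→23·11+18≡11=l; l(11)→23·11+18≡11=l; o(14)→23·14+18≡2=c; w(22)→23·22+18≡4=e (all mod 26).

zullce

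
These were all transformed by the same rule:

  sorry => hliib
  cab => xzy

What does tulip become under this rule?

Each pair mirrors across the alphabet (s↔h, o↔l, r↔i): positions sum to 25. This is the alphabet-reversal cipher (Atbash): a becomes z, b becomes y, etc.
On tulip: t↔g, u↔f, l↔o, i↔r, p↔k.

gfork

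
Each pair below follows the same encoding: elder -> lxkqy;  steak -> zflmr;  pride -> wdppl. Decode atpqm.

thief

It's a Vigenère-style cipher with numeric key [7,12]: position i shifts by key[i mod 2].
Undoing it on atpqm: a−7=t, t−12=h, p−7=i, q−12=e, m−7=f.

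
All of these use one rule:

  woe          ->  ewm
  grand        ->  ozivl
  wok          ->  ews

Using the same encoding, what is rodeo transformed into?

zwlmw

Each letter is shifted forward by 8 in the alphabet (a Caesar shift of +8).
Applying it to rodeo: r+8=z, o+8=w, d+8=l, e+8=m, o+8=w.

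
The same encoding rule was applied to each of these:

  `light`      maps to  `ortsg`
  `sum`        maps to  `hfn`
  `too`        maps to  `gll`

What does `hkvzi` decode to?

Each letter is replaced by its mirror in the alphabet: a↔z, b↔y, c↔x, and so on (the Atbash cipher).
Decoding hkvzi: h↔s, k↔p, v↔e, z↔a, i↔r.

spear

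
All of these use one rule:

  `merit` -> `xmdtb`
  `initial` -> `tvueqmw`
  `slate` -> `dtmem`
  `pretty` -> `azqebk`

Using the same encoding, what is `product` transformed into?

Shifts by position in merit: pos 0: m→x (+11), pos 1: e→m (+8), pos 2: r→d (+12), pos 3: i→t (+11), pos 4: t→b (+8) — repeating every 3. It's a Vigenère-style cipher with numeric key [11,8,12]: position i shifts by key[i mod 3].
Applying it to product: p+11=a, r+8=z, o+12=a, d+11=o, u+8=c, c+12=o, t+11=e.

azaocoe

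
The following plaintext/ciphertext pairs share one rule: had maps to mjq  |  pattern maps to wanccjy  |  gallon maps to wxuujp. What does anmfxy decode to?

powder

The output letters match the input read backwards, each shifted +9: had reversed is dah. The word is reversed, then every letter is shifted forward by 9.
Decoding anmfxy: shift back: a−9=r, n−9=e, m−9=d, f−9=w, x−9=o, y−9=p → redwop; then reverse → powder.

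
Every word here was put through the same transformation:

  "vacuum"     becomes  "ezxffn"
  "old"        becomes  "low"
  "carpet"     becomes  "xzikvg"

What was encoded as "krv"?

pie

Each letter is replaced by its mirror in the alphabet: a↔z, b↔y, c↔x, and so on (the Atbash cipher).
Reversing it on krv: k↔p, r↔i, v↔e.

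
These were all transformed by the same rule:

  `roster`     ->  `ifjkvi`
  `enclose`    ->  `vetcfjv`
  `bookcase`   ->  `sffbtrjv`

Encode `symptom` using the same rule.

Compare letters: r→i is +17, o→f is +17, s→j is +17 — a constant shift. This is a Caesar cipher with shift 17.
Applying it to symptom: s+17=j, y+17=p, m+17=d, p+17=g, t+17=k, o+17=f, m+17=d.

jpdgkfd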